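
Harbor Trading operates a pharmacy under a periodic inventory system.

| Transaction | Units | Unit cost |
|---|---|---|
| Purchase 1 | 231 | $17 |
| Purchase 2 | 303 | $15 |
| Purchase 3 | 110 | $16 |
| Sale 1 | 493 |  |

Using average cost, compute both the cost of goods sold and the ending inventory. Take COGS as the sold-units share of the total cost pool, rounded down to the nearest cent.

Sale 1, sell 493: 493/644 × $10,232.00 → $7,832.88
Ending inventory (cost pool remaining) = $2,399.12
Check: goods available $10,232.00 = COGS $7,832.88 + ending $2,399.12

COGS = $7,832.88; ending inventory = $2,399.12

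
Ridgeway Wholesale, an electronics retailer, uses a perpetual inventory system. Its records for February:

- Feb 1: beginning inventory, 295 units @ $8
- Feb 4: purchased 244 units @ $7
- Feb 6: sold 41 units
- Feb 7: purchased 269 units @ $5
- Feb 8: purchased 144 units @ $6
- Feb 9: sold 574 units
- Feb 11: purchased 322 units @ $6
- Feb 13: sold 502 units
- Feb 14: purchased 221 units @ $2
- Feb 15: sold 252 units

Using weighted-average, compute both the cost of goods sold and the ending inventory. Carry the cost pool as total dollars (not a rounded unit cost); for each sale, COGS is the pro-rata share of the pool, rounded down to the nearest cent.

COGS = $8,174.93; ending inventory = $476.07

After Feb 1: 295 on hand, pool $2,360.00 (≈ $8.0000 each)
After Feb 4: 539 on hand, pool $4,068.00 (≈ $7.5473 each)
Feb 6, sell 41: 41/539 × $4,068.00 → $309.43
After Feb 7: 767 on hand, pool $5,103.57 (≈ $6.6539 each)
After Feb 8: 911 on hand, pool $5,967.57 (≈ $6.5506 each)
Feb 9, sell 574: 574/911 × $5,967.57 → $3,760.02
After Feb 11: 659 on hand, pool $4,139.55 (≈ $6.2816 each)
Feb 13, sell 502: 502/659 × $4,139.55 → $3,153.34
After Feb 14: 378 on hand, pool $1,428.21 (≈ $3.7783 each)
Feb 15, sell 252: 252/378 × $1,428.21 → $952.14
Total COGS = $309.43 + $3,760.02 + $3,153.34 + $952.14 = $8,174.93
Ending inventory (cost pool remaining) = $476.07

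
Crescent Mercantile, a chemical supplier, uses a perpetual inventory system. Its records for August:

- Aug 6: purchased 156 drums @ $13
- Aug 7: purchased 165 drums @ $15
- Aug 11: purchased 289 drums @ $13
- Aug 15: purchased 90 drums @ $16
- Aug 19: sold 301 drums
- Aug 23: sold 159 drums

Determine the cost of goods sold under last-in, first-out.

COGS = $6,412

Aug 19, 301 sold [LIFO — newest first]: 90 @ $16 + 211 @ $13 = $4,183
Aug 23, 159 sold [LIFO — newest first]: 78 @ $13 + 81 @ $15 = $2,229
Total COGS = $4,183 + $2,229 = $6,412
Ending inventory: 156 @ $13 + 84 @ $15 = $3,288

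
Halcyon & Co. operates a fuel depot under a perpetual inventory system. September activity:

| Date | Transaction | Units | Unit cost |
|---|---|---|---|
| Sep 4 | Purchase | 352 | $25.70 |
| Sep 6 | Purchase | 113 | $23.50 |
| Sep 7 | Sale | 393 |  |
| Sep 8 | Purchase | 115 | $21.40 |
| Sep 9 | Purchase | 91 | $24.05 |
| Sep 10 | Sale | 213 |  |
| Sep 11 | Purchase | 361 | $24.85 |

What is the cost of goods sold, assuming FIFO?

Sep 7, 393 sold [FIFO — oldest first]: 352 @ $25.70 + 41 @ $23.50 = $10,009.90
Sep 10, 213 sold [FIFO — oldest first]: 72 @ $23.50 + 115 @ $21.40 + 26 @ $24.05 = $4,778.30
Total COGS = $10,009.90 + $4,778.30 = $14,788.20
Ending inventory: 65 @ $24.05 + 361 @ $24.85 = $10,534.10
Check: goods available $25,322.30 = COGS $14,788.20 + ending $10,534.10

COGS = $14,788.20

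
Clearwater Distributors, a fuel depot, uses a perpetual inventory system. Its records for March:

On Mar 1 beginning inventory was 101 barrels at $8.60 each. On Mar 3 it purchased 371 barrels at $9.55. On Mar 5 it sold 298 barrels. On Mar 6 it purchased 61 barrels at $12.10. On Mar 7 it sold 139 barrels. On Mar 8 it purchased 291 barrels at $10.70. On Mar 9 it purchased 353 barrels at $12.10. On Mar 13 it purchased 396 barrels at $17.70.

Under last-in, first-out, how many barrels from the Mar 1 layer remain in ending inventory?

96

Mar 5, 298 sold [LIFO — newest first]: 298 @ $9.55 = $2,845.90
Mar 7, 139 sold [LIFO — newest first]: 61 @ $12.10 + 73 @ $9.55 + 5 @ $8.60 = $1,478.25
Total COGS = $2,845.90 + $1,478.25 = $4,324.15
Ending inventory: 96 @ $8.60 + 291 @ $10.70 + 353 @ $12.10 + 396 @ $17.70 = $15,219.80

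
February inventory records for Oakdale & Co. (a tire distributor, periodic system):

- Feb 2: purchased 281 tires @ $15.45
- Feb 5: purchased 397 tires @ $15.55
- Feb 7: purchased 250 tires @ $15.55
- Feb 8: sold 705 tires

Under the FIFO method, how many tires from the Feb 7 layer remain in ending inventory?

Feb 8, 705 sold [FIFO — oldest first]: 281 @ $15.45 + 397 @ $15.55 + 27 @ $15.55 = $10,934.65
Ending inventory: 223 @ $15.55 = $3,467.65

223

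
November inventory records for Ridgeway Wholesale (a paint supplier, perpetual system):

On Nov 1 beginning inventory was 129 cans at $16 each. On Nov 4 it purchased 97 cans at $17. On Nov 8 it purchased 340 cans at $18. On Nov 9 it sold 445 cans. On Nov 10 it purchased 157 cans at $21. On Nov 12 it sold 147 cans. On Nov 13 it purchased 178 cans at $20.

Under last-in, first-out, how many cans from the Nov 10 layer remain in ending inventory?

Nov 9, 445 sold [LIFO — newest first]: 340 @ $18 + 97 @ $17 + 8 @ $16 = $7,897
Nov 12, 147 sold [LIFO — newest first]: 147 @ $21 = $3,087
Total COGS = $7,897 + $3,087 = $10,984
Ending inventory: 121 @ $16 + 10 @ $21 + 178 @ $20 = $5,706

10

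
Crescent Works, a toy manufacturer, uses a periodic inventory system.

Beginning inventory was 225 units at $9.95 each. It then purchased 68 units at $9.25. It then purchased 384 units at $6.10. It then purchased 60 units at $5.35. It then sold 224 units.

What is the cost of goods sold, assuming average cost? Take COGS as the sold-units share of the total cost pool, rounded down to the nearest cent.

Sale 1, sell 224: 224/737 × $5,531.15 → $1,681.10
Ending inventory (cost pool remaining) = $3,850.05
Check: goods available $5,531.15 = COGS $1,681.10 + ending $3,850.05

COGS = $1,681.10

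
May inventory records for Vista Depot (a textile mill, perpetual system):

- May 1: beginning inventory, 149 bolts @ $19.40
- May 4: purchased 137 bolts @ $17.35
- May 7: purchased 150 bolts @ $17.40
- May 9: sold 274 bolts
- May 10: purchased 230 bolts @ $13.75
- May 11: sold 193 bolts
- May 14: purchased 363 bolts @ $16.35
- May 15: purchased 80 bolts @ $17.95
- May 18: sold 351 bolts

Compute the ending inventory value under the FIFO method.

May 9, 274 sold [FIFO — oldest first]: 149 @ $19.40 + 125 @ $17.35 = $5,059.35
May 11, 193 sold [FIFO — oldest first]: 12 @ $17.35 + 150 @ $17.40 + 31 @ $13.75 = $3,244.45
May 18, 351 sold [FIFO — oldest first]: 199 @ $13.75 + 152 @ $16.35 = $5,221.45
Total COGS = $5,059.35 + $3,244.45 + $5,221.45 = $13,525.25
Ending inventory: 211 @ $16.35 + 80 @ $17.95 = $4,885.85

Ending inventory = $4,885.85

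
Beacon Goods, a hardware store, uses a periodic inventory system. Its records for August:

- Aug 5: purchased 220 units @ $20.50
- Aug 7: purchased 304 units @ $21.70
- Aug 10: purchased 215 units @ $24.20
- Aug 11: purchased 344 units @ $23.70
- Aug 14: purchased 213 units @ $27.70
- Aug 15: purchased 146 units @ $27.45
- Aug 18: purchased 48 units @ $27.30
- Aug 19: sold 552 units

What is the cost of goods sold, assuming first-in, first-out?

Aug 19, 552 sold [FIFO — oldest first]: 220 @ $20.50 + 304 @ $21.70 + 28 @ $24.20 = $11,784.40
Ending inventory: 187 @ $24.20 + 344 @ $23.70 + 213 @ $27.70 + 146 @ $27.45 + 48 @ $27.30 = $23,896.40

COGS = $11,784.40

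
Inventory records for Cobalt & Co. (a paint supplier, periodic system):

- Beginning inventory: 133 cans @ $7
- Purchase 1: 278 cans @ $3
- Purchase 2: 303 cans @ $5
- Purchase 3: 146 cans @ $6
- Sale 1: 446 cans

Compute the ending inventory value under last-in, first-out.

Ending inventory = $1,780

Sale 1 (446) [LIFO — newest first]: 146 @ $6 + 300 @ $5 = $2,376
Ending inventory: 133 @ $7 + 278 @ $3 + 3 @ $5 = $1,780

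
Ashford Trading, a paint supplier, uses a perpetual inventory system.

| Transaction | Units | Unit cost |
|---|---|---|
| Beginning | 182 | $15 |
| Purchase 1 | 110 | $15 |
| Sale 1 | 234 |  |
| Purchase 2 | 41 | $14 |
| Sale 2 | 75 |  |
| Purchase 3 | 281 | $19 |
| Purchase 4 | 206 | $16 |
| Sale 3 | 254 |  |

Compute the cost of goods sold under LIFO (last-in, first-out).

COGS = $8,802

Sale 1 (234) [LIFO — newest first]: 110 @ $15 + 124 @ $15 = $3,510
Sale 2 (75) [LIFO — newest first]: 41 @ $14 + 34 @ $15 = $1,084
Sale 3 (254) [LIFO — newest first]: 206 @ $16 + 48 @ $19 = $4,208
Total COGS = $3,510 + $1,084 + $4,208 = $8,802
Ending inventory: 24 @ $15 + 233 @ $19 = $4,787
Check: goods available $13,589 = COGS $8,802 + ending $4,787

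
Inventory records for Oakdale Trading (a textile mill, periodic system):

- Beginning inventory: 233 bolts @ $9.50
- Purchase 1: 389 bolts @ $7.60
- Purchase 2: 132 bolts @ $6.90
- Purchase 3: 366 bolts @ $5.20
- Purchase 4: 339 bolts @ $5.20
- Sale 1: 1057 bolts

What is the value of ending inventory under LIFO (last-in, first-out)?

Ending inventory = $3,497.90

Sale 1 (1057) [LIFO — newest first]: 339 @ $5.20 + 366 @ $5.20 + 132 @ $6.90 + 220 @ $7.60 = $6,248.80
Ending inventory: 233 @ $9.50 + 169 @ $7.60 = $3,497.90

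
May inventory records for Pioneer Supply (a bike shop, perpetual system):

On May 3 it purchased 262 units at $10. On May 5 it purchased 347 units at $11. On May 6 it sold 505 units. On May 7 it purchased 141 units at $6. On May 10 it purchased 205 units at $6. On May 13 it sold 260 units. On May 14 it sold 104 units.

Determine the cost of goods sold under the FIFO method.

May 6, 505 sold [FIFO — oldest first]: 262 @ $10 + 243 @ $11 = $5,293
May 13, 260 sold [FIFO — oldest first]: 104 @ $11 + 141 @ $6 + 15 @ $6 = $2,080
May 14, 104 sold [FIFO — oldest first]: 104 @ $6 = $624
Total COGS = $5,293 + $2,080 + $624 = $7,997
Ending inventory: 86 @ $6 = $516

COGS = $7,997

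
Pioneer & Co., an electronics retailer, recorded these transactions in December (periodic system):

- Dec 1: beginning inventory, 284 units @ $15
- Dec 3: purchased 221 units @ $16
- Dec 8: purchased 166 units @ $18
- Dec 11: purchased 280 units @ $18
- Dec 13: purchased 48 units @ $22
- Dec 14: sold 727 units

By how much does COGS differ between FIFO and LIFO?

FIFO COGS: 284 @ $15 + 221 @ $16 + 166 @ $18 + 56 @ $18 = $11,792
LIFO COGS: 48 @ $22 + 280 @ $18 + 166 @ $18 + 221 @ $16 + 12 @ $15 = $12,800
Difference = |$11,792 − $12,800| = $1,008

$1,008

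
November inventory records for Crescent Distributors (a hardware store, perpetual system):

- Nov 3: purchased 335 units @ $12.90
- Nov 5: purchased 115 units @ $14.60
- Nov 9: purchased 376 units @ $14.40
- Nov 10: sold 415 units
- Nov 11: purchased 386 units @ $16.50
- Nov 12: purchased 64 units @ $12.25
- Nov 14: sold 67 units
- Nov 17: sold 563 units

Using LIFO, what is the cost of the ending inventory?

Ending inventory = $2,979.90

Nov 10, 415 sold [LIFO — newest first]: 376 @ $14.40 + 39 @ $14.60 = $5,983.80
Nov 14, 67 sold [LIFO — newest first]: 64 @ $12.25 + 3 @ $16.50 = $833.50
Nov 17, 563 sold [LIFO — newest first]: 383 @ $16.50 + 76 @ $14.60 + 104 @ $12.90 = $8,770.70
Total COGS = $5,983.80 + $833.50 + $8,770.70 = $15,588.00
Ending inventory: 231 @ $12.90 = $2,979.90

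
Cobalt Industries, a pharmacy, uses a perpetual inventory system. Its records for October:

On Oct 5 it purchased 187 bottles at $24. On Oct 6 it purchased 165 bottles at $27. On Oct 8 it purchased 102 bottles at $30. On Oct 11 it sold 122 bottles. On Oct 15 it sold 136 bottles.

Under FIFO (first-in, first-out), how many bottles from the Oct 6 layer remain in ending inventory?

94

Oct 11, 122 sold [FIFO — oldest first]: 122 @ $24 = $2,928
Oct 15, 136 sold [FIFO — oldest first]: 65 @ $24 + 71 @ $27 = $3,477
Total COGS = $2,928 + $3,477 = $6,405
Ending inventory: 94 @ $27 + 102 @ $30 = $5,598
Check: goods available $12,003 = COGS $6,405 + ending $5,598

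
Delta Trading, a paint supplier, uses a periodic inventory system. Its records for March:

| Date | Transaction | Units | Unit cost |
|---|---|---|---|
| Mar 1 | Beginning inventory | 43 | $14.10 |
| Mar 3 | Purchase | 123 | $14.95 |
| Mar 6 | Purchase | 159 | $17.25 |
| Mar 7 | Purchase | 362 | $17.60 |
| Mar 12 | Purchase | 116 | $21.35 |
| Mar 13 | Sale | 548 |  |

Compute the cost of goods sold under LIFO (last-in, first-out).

Mar 13, 548 sold [LIFO — newest first]: 116 @ $21.35 + 362 @ $17.60 + 70 @ $17.25 = $10,055.30
Ending inventory: 43 @ $14.10 + 123 @ $14.95 + 89 @ $17.25 = $3,980.40

COGS = $10,055.30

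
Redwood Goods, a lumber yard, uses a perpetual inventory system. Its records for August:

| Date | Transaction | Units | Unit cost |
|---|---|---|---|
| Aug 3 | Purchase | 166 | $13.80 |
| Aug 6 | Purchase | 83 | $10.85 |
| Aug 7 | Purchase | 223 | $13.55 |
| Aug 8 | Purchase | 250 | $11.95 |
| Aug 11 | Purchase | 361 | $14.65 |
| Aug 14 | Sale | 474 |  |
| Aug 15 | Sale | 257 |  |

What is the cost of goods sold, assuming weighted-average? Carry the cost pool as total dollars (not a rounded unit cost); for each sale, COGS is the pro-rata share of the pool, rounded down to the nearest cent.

After Aug 3: 166 on hand, pool $2,290.80 (≈ $13.8000 each)
After Aug 6: 249 on hand, pool $3,191.35 (≈ $12.8167 each)
After Aug 7: 472 on hand, pool $6,213.00 (≈ $13.1631 each)
After Aug 8: 722 on hand, pool $9,200.50 (≈ $12.7431 each)
After Aug 11: 1083 on hand, pool $14,489.15 (≈ $13.3787 each)
Aug 14, sell 474: 474/1083 × $14,489.15 → $6,341.51
Aug 15, sell 257: 257/609 × $8,147.64 → $3,438.33
Total COGS = $6,341.51 + $3,438.33 = $9,779.84
Ending inventory (cost pool remaining) = $4,709.31

COGS = $9,779.84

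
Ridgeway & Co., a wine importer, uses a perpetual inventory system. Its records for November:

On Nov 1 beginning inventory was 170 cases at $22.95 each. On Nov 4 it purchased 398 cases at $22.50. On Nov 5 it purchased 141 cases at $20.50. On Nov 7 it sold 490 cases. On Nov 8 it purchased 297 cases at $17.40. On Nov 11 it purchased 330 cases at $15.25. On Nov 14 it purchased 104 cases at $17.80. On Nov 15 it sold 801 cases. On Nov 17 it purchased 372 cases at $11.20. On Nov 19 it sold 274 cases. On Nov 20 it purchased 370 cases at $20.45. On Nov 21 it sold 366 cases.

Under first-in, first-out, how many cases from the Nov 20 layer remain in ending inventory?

Nov 7, 490 sold [FIFO — oldest first]: 170 @ $22.95 + 320 @ $22.50 = $11,101.50
Nov 15, 801 sold [FIFO — oldest first]: 78 @ $22.50 + 141 @ $20.50 + 297 @ $17.40 + 285 @ $15.25 = $14,159.55
Nov 19, 274 sold [FIFO — oldest first]: 45 @ $15.25 + 104 @ $17.80 + 125 @ $11.20 = $3,937.45
Nov 21, 366 sold [FIFO — oldest first]: 247 @ $11.20 + 119 @ $20.45 = $5,199.95
Total COGS = $11,101.50 + $14,159.55 + $3,937.45 + $5,199.95 = $34,398.45
Ending inventory: 251 @ $20.45 = $5,132.95

251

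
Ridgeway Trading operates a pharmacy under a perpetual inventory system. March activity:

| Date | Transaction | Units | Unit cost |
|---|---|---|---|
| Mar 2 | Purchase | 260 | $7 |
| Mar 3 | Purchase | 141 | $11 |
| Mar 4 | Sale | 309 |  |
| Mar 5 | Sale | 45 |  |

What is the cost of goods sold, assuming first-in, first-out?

Mar 4, 309 sold [FIFO — oldest first]: 260 @ $7 + 49 @ $11 = $2,359
Mar 5, 45 sold [FIFO — oldest first]: 45 @ $11 = $495
Total COGS = $2,359 + $495 = $2,854
Ending inventory: 47 @ $11 = $517

COGS = $2,854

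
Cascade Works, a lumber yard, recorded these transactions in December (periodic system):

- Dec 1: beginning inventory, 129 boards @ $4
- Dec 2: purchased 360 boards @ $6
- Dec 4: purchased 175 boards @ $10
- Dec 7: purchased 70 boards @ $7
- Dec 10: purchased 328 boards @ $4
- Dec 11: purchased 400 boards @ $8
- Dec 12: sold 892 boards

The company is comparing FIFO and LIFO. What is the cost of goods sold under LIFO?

COGS = $5,942

FIFO COGS: 129 @ $4 + 360 @ $6 + 175 @ $10 + 70 @ $7 + 158 @ $4 = $5,548
LIFO COGS: 400 @ $8 + 328 @ $4 + 70 @ $7 + 94 @ $10 = $5,942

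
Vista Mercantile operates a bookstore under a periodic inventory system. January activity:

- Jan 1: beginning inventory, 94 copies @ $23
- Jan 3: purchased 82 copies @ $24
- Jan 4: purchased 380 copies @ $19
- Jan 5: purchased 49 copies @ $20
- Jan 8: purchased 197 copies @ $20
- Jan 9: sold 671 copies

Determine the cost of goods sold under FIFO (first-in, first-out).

COGS = $13,650

Jan 9, 671 sold [FIFO — oldest first]: 94 @ $23 + 82 @ $24 + 380 @ $19 + 49 @ $20 + 66 @ $20 = $13,650
Ending inventory: 131 @ $20 = $2,620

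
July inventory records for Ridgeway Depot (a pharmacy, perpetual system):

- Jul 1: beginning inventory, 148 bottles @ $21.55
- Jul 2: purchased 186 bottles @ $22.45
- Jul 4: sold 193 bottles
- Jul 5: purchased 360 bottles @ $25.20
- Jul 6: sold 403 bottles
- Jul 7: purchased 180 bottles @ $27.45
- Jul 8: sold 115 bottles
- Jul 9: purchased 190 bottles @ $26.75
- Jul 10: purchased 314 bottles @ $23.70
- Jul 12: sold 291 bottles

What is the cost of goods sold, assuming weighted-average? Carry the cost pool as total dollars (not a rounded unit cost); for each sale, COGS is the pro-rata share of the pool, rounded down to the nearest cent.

COGS = $24,421.53

After Jul 1: 148 on hand, pool $3,189.40 (≈ $21.5500 each)
After Jul 2: 334 on hand, pool $7,365.10 (≈ $22.0512 each)
Jul 4, sell 193: 193/334 × $7,365.10 → $4,255.88
After Jul 5: 501 on hand, pool $12,181.22 (≈ $24.3138 each)
Jul 6, sell 403: 403/501 × $12,181.22 → $9,798.46
After Jul 7: 278 on hand, pool $7,323.76 (≈ $26.3445 each)
Jul 8, sell 115: 115/278 × $7,323.76 → $3,029.61
After Jul 9: 353 on hand, pool $9,376.65 (≈ $26.5627 each)
After Jul 10: 667 on hand, pool $16,818.45 (≈ $25.2151 each)
Jul 12, sell 291: 291/667 × $16,818.45 → $7,337.58
Total COGS = $4,255.88 + $9,798.46 + $3,029.61 + $7,337.58 = $24,421.53
Ending inventory (cost pool remaining) = $9,480.87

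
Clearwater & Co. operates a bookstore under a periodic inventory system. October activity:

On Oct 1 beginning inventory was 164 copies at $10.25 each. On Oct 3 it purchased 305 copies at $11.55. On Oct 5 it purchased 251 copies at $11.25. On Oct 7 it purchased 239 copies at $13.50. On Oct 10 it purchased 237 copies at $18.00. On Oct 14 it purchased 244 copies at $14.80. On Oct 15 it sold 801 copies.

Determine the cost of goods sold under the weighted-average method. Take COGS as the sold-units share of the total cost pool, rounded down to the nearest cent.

COGS = $10,641.73

Oct 15, sell 801: 801/1440 × $19,131.20 → $10,641.73
Ending inventory (cost pool remaining) = $8,489.47
Check: goods available $19,131.20 = COGS $10,641.73 + ending $8,489.47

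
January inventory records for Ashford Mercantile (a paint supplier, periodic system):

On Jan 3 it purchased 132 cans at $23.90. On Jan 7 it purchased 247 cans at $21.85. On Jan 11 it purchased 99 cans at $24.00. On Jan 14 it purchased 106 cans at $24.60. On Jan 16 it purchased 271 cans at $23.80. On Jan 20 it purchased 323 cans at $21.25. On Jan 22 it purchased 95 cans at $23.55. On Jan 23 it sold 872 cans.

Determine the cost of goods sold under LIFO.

COGS = $20,006.40

Jan 23, 872 sold [LIFO — newest first]: 95 @ $23.55 + 323 @ $21.25 + 271 @ $23.80 + 106 @ $24.60 + 77 @ $24.00 = $20,006.40
Ending inventory: 132 @ $23.90 + 247 @ $21.85 + 22 @ $24.00 = $9,079.75
Check: goods available $29,086.15 = COGS $20,006.40 + ending $9,079.75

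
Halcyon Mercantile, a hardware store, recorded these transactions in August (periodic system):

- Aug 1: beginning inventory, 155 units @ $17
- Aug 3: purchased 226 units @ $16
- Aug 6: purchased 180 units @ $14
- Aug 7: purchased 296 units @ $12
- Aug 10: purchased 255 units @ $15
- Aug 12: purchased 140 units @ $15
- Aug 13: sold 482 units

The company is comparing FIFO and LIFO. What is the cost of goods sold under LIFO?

COGS = $6,969

FIFO COGS: 155 @ $17 + 226 @ $16 + 101 @ $14 = $7,665
LIFO COGS: 140 @ $15 + 255 @ $15 + 87 @ $12 = $6,969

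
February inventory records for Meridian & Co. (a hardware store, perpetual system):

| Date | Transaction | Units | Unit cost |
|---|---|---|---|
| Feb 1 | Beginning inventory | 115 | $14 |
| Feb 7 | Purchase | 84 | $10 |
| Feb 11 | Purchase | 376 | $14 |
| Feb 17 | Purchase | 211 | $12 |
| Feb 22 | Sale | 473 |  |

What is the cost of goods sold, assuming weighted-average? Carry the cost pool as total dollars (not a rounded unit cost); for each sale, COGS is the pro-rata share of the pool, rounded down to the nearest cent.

COGS = $6,165.84

After Feb 1: 115 on hand, pool $1,610.00 (≈ $14.0000 each)
After Feb 7: 199 on hand, pool $2,450.00 (≈ $12.3116 each)
After Feb 11: 575 on hand, pool $7,714.00 (≈ $13.4157 each)
After Feb 17: 786 on hand, pool $10,246.00 (≈ $13.0356 each)
Feb 22, sell 473: 473/786 × $10,246.00 → $6,165.84
Ending inventory (cost pool remaining) = $4,080.16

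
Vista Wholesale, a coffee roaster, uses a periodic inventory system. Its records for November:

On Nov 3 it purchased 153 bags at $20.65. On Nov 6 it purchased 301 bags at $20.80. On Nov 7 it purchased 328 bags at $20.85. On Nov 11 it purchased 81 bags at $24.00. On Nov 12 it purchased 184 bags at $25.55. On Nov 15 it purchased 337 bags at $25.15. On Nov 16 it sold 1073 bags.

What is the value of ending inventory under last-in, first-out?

Nov 16, 1073 sold [LIFO — newest first]: 337 @ $25.15 + 184 @ $25.55 + 81 @ $24.00 + 328 @ $20.85 + 143 @ $20.80 = $24,933.95
Ending inventory: 153 @ $20.65 + 158 @ $20.80 = $6,445.85
Check: goods available $31,379.80 = COGS $24,933.95 + ending $6,445.85

Ending inventory = $6,445.85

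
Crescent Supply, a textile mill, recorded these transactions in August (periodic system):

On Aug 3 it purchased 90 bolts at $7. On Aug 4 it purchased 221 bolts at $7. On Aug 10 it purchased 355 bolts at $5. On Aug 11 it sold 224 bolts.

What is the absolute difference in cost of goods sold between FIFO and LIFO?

FIFO COGS: 90 @ $7 + 134 @ $7 = $1,568
LIFO COGS: 224 @ $5 = $1,120
Difference = |$1,568 − $1,120| = $448

$448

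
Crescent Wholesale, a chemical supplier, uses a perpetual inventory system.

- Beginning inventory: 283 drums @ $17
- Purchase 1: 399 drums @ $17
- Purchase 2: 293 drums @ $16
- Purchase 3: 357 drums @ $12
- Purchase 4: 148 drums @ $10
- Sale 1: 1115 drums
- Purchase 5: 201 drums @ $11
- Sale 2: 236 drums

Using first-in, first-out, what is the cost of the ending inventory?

Ending inventory = $3,501

Sale 1 (1115) [FIFO — oldest first]: 283 @ $17 + 399 @ $17 + 293 @ $16 + 140 @ $12 = $17,962
Sale 2 (236) [FIFO — oldest first]: 217 @ $12 + 19 @ $10 = $2,794
Total COGS = $17,962 + $2,794 = $20,756
Ending inventory: 129 @ $10 + 201 @ $11 = $3,501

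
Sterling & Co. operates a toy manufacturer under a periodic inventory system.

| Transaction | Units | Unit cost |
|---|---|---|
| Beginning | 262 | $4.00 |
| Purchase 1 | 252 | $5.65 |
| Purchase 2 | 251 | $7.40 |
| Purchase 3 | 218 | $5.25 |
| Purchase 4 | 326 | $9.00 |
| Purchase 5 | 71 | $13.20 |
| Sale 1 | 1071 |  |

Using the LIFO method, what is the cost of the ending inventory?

Sale 1 (1071) [LIFO — newest first]: 71 @ $13.20 + 326 @ $9.00 + 218 @ $5.25 + 251 @ $7.40 + 205 @ $5.65 = $8,031.35
Ending inventory: 262 @ $4.00 + 47 @ $5.65 = $1,313.55

Ending inventory = $1,313.55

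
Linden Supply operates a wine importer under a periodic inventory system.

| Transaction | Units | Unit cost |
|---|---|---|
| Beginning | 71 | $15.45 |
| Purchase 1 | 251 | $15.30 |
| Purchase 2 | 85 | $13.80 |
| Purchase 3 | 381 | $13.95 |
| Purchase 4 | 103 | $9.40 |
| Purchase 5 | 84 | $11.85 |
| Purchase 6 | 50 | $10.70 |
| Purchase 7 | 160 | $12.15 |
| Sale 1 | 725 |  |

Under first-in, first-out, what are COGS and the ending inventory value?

COGS = $10,546.35; ending inventory = $5,321.45

Sale 1 (725) [FIFO — oldest first]: 71 @ $15.45 + 251 @ $15.30 + 85 @ $13.80 + 318 @ $13.95 = $10,546.35
Ending inventory: 63 @ $13.95 + 103 @ $9.40 + 84 @ $11.85 + 50 @ $10.70 + 160 @ $12.15 = $5,321.45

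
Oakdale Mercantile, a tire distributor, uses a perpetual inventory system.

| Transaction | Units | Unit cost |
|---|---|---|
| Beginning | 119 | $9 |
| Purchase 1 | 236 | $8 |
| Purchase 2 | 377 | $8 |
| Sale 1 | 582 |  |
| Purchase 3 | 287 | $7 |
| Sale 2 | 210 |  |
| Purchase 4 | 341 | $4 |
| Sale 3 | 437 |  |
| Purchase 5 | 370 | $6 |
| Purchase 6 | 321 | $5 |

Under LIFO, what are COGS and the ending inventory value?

COGS = $8,181; ending inventory = $4,992

Sale 1 (582) [LIFO — newest first]: 377 @ $8 + 205 @ $8 = $4,656
Sale 2 (210) [LIFO — newest first]: 210 @ $7 = $1,470
Sale 3 (437) [LIFO — newest first]: 341 @ $4 + 77 @ $7 + 19 @ $8 = $2,055
Total COGS = $4,656 + $1,470 + $2,055 = $8,181
Ending inventory: 119 @ $9 + 12 @ $8 + 370 @ $6 + 321 @ $5 = $4,992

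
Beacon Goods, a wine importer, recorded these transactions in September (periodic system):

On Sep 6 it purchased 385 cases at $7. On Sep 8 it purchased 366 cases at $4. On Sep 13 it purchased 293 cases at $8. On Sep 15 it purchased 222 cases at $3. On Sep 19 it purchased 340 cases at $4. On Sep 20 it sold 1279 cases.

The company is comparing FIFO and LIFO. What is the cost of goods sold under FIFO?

FIFO COGS: 385 @ $7 + 366 @ $4 + 293 @ $8 + 222 @ $3 + 13 @ $4 = $7,221
LIFO COGS: 340 @ $4 + 222 @ $3 + 293 @ $8 + 366 @ $4 + 58 @ $7 = $6,240

COGS = $7,221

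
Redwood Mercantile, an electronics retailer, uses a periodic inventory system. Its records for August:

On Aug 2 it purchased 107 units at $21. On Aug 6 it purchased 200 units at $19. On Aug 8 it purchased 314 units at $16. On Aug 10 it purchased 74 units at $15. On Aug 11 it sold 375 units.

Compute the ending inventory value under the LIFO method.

Ending inventory = $6,255

Aug 11, 375 sold [LIFO — newest first]: 74 @ $15 + 301 @ $16 = $5,926
Ending inventory: 107 @ $21 + 200 @ $19 + 13 @ $16 = $6,255
Check: goods available $12,181 = COGS $5,926 + ending $6,255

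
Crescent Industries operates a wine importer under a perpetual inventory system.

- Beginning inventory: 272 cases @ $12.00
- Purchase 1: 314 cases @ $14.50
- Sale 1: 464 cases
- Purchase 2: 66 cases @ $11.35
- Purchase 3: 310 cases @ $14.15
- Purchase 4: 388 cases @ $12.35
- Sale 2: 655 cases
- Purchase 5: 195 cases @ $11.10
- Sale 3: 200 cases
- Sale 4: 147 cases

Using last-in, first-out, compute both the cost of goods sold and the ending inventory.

Sale 1 (464) [LIFO — newest first]: 314 @ $14.50 + 150 @ $12.00 = $6,353.00
Sale 2 (655) [LIFO — newest first]: 388 @ $12.35 + 267 @ $14.15 = $8,569.85
Sale 3 (200) [LIFO — newest first]: 195 @ $11.10 + 5 @ $14.15 = $2,235.25
Sale 4 (147) [LIFO — newest first]: 38 @ $14.15 + 66 @ $11.35 + 43 @ $12.00 = $1,802.80
Total COGS = $6,353.00 + $8,569.85 + $2,235.25 + $1,802.80 = $18,960.90
Ending inventory: 79 @ $12.00 = $948.00

COGS = $18,960.90; ending inventory = $948.00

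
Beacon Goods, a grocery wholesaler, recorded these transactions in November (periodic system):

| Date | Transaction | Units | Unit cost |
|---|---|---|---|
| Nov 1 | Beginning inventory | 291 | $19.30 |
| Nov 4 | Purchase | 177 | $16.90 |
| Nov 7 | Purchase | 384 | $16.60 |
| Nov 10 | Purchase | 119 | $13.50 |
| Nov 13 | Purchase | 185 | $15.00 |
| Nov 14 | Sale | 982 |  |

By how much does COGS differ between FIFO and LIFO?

$748.20

FIFO COGS: 291 @ $19.30 + 177 @ $16.90 + 384 @ $16.60 + 119 @ $13.50 + 11 @ $15.00 = $16,753.50
LIFO COGS: 185 @ $15.00 + 119 @ $13.50 + 384 @ $16.60 + 177 @ $16.90 + 117 @ $19.30 = $16,005.30
Difference = |$16,753.50 − $16,005.30| = $748.20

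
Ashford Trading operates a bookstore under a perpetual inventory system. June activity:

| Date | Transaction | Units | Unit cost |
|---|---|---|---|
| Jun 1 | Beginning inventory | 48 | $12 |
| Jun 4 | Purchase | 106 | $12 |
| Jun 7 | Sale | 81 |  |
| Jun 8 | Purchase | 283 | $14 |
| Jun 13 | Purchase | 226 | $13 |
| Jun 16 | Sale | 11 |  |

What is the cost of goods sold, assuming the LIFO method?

COGS = $1,115

Jun 7, 81 sold [LIFO — newest first]: 81 @ $12 = $972
Jun 16, 11 sold [LIFO — newest first]: 11 @ $13 = $143
Total COGS = $972 + $143 = $1,115
Ending inventory: 48 @ $12 + 25 @ $12 + 283 @ $14 + 215 @ $13 = $7,633
Check: goods available $8,748 = COGS $1,115 + ending $7,633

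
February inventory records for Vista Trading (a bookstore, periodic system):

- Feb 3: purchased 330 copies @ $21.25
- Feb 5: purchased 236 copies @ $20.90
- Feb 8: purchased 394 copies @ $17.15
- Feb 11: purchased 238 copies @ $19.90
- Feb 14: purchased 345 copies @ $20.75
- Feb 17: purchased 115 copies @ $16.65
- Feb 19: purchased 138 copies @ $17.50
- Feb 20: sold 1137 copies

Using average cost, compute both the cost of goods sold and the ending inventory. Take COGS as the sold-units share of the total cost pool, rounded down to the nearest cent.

COGS = $22,111.16; ending inventory = $12,815.54

Feb 20, sell 1137: 1137/1796 × $34,926.70 → $22,111.16
Ending inventory (cost pool remaining) = $12,815.54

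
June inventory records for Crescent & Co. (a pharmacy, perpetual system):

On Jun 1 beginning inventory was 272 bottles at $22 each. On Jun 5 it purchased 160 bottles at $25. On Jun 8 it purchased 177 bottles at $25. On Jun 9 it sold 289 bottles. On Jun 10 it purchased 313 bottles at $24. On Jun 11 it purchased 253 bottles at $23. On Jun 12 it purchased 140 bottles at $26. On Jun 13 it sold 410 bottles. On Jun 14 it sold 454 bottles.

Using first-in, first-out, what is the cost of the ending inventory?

Ending inventory = $4,146

Jun 9, 289 sold [FIFO — oldest first]: 272 @ $22 + 17 @ $25 = $6,409
Jun 13, 410 sold [FIFO — oldest first]: 143 @ $25 + 177 @ $25 + 90 @ $24 = $10,160
Jun 14, 454 sold [FIFO — oldest first]: 223 @ $24 + 231 @ $23 = $10,665
Total COGS = $6,409 + $10,160 + $10,665 = $27,234
Ending inventory: 22 @ $23 + 140 @ $26 = $4,146
Check: goods available $31,380 = COGS $27,234 + ending $4,146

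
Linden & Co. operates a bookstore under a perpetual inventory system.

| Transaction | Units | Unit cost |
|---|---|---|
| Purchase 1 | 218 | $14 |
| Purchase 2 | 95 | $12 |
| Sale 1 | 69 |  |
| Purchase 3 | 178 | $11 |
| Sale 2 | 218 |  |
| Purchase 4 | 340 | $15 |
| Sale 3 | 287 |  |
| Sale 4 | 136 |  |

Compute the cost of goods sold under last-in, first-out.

Sale 1 (69) [LIFO — newest first]: 69 @ $12 = $828
Sale 2 (218) [LIFO — newest first]: 178 @ $11 + 26 @ $12 + 14 @ $14 = $2,466
Sale 3 (287) [LIFO — newest first]: 287 @ $15 = $4,305
Sale 4 (136) [LIFO — newest first]: 53 @ $15 + 83 @ $14 = $1,957
Total COGS = $828 + $2,466 + $4,305 + $1,957 = $9,556
Ending inventory: 121 @ $14 = $1,694
Check: goods available $11,250 = COGS $9,556 + ending $1,694

COGS = $9,556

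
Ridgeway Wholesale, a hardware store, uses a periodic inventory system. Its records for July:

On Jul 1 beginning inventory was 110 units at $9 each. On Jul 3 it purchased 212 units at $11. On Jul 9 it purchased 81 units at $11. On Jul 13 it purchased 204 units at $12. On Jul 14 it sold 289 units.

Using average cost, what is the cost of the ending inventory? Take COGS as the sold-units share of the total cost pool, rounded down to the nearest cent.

Ending inventory = $3,489.62

Jul 14, sell 289: 289/607 × $6,661.00 → $3,171.38
Ending inventory (cost pool remaining) = $3,489.62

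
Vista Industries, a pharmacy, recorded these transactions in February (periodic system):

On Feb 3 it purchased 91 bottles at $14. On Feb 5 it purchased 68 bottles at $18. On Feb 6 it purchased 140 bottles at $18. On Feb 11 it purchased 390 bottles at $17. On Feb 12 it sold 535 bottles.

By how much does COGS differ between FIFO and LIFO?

FIFO COGS: 91 @ $14 + 68 @ $18 + 140 @ $18 + 236 @ $17 = $9,030
LIFO COGS: 390 @ $17 + 140 @ $18 + 5 @ $18 = $9,240
Difference = |$9,030 − $9,240| = $210

$210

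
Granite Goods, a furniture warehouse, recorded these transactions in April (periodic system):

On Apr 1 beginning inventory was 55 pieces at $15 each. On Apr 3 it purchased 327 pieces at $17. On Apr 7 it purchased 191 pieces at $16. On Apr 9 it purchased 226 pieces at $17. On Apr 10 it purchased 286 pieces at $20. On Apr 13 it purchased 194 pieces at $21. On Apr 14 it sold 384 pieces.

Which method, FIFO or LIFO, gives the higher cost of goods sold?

LIFO

FIFO COGS: 55 @ $15 + 327 @ $17 + 2 @ $16 = $6,416
LIFO COGS: 194 @ $21 + 190 @ $20 = $7,874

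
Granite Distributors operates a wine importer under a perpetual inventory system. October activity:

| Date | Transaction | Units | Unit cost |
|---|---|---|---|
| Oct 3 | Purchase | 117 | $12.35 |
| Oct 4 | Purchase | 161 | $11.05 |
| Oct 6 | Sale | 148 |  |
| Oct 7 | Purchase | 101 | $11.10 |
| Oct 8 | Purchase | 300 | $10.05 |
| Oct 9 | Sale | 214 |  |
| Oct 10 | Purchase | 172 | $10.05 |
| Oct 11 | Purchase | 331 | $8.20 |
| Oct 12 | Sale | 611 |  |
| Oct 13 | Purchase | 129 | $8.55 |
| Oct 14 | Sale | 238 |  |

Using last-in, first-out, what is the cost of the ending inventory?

Oct 6, 148 sold [LIFO — newest first]: 148 @ $11.05 = $1,635.40
Oct 9, 214 sold [LIFO — newest first]: 214 @ $10.05 = $2,150.70
Oct 12, 611 sold [LIFO — newest first]: 331 @ $8.20 + 172 @ $10.05 + 86 @ $10.05 + 22 @ $11.10 = $5,551.30
Oct 14, 238 sold [LIFO — newest first]: 129 @ $8.55 + 79 @ $11.10 + 13 @ $11.05 + 17 @ $12.35 = $2,333.45
Total COGS = $1,635.40 + $2,150.70 + $5,551.30 + $2,333.45 = $11,670.85
Ending inventory: 100 @ $12.35 = $1,235.00
Check: goods available $12,905.85 = COGS $11,670.85 + ending $1,235.00

Ending inventory = $1,235.00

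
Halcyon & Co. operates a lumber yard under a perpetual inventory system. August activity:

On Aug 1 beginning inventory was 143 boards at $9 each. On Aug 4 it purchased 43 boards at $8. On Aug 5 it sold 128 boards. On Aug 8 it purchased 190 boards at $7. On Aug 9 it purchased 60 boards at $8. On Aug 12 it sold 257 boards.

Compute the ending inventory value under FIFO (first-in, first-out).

Aug 5, 128 sold [FIFO — oldest first]: 128 @ $9 = $1,152
Aug 12, 257 sold [FIFO — oldest first]: 15 @ $9 + 43 @ $8 + 190 @ $7 + 9 @ $8 = $1,881
Total COGS = $1,152 + $1,881 = $3,033
Ending inventory: 51 @ $8 = $408

Ending inventory = $408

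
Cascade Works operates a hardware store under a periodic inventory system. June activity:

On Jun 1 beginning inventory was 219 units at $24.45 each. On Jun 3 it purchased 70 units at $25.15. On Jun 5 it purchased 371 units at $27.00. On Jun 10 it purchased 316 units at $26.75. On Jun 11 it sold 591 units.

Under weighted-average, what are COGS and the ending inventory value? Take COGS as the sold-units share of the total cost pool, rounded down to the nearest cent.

Jun 11, sell 591: 591/976 × $25,585.05 → $15,492.58
Ending inventory (cost pool remaining) = $10,092.47

COGS = $15,492.58; ending inventory = $10,092.47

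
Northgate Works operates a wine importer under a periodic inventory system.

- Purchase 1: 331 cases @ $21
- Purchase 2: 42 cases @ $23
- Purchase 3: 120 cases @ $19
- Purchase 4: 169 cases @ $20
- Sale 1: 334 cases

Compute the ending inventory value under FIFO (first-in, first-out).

Ending inventory = $6,557

Sale 1 (334) [FIFO — oldest first]: 331 @ $21 + 3 @ $23 = $7,020
Ending inventory: 39 @ $23 + 120 @ $19 + 169 @ $20 = $6,557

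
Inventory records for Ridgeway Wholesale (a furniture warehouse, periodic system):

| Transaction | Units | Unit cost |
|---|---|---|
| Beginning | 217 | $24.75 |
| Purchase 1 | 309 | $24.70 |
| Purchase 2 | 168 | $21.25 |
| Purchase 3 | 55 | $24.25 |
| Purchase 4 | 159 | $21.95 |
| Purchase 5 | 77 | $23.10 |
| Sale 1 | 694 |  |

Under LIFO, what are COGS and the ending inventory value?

Sale 1 (694) [LIFO — newest first]: 77 @ $23.10 + 159 @ $21.95 + 55 @ $24.25 + 168 @ $21.25 + 235 @ $24.70 = $15,977.00
Ending inventory: 217 @ $24.75 + 74 @ $24.70 = $7,198.55

COGS = $15,977.00; ending inventory = $7,198.55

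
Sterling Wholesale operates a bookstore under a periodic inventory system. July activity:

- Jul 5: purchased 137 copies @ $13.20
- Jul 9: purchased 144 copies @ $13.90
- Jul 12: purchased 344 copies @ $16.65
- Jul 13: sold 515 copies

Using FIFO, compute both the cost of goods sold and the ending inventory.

Jul 13, 515 sold [FIFO — oldest first]: 137 @ $13.20 + 144 @ $13.90 + 234 @ $16.65 = $7,706.10
Ending inventory: 110 @ $16.65 = $1,831.50
Check: goods available $9,537.60 = COGS $7,706.10 + ending $1,831.50

COGS = $7,706.10; ending inventory = $1,831.50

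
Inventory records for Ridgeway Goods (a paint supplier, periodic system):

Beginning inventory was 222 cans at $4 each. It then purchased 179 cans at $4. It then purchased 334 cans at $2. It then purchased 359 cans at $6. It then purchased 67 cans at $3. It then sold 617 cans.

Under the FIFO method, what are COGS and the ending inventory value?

Sale 1 (617) [FIFO — oldest first]: 222 @ $4 + 179 @ $4 + 216 @ $2 = $2,036
Ending inventory: 118 @ $2 + 359 @ $6 + 67 @ $3 = $2,591
Check: goods available $4,627 = COGS $2,036 + ending $2,591

COGS = $2,036; ending inventory = $2,591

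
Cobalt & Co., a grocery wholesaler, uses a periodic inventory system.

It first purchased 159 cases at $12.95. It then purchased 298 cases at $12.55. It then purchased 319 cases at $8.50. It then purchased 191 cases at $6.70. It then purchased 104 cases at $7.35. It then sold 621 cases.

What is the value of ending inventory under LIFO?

Sale 1 (621) [LIFO — newest first]: 104 @ $7.35 + 191 @ $6.70 + 319 @ $8.50 + 7 @ $12.55 = $4,843.45
Ending inventory: 159 @ $12.95 + 291 @ $12.55 = $5,711.10

Ending inventory = $5,711.10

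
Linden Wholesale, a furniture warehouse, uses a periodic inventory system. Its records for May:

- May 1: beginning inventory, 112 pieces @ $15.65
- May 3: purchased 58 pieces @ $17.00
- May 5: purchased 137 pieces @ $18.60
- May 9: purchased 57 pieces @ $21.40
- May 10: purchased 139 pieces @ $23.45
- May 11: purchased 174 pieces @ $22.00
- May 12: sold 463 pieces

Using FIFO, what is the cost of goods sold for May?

COGS = $8,828.35

May 12, 463 sold [FIFO — oldest first]: 112 @ $15.65 + 58 @ $17.00 + 137 @ $18.60 + 57 @ $21.40 + 99 @ $23.45 = $8,828.35
Ending inventory: 40 @ $23.45 + 174 @ $22.00 = $4,766.00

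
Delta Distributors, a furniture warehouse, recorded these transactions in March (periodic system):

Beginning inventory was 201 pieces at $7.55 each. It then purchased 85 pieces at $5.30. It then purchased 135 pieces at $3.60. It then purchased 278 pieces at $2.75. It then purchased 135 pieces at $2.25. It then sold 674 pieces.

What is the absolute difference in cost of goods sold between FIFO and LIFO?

$835.50

FIFO COGS: 201 @ $7.55 + 85 @ $5.30 + 135 @ $3.60 + 253 @ $2.75 = $3,149.80
LIFO COGS: 135 @ $2.25 + 278 @ $2.75 + 135 @ $3.60 + 85 @ $5.30 + 41 @ $7.55 = $2,314.30
Difference = |$3,149.80 − $2,314.30| = $835.50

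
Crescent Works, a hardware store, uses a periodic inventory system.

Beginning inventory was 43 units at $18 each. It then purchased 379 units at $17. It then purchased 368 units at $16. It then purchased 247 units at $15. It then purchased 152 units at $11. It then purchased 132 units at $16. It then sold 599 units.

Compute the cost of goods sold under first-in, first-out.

Sale 1 (599) [FIFO — oldest first]: 43 @ $18 + 379 @ $17 + 177 @ $16 = $10,049
Ending inventory: 191 @ $16 + 247 @ $15 + 152 @ $11 + 132 @ $16 = $10,545

COGS = $10,049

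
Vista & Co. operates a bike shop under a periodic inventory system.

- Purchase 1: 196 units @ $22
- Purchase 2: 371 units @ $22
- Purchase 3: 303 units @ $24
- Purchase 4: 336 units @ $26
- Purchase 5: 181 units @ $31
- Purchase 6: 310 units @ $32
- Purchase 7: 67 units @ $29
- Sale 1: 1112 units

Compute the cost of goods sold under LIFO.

COGS = $31,442

Sale 1 (1112) [LIFO — newest first]: 67 @ $29 + 310 @ $32 + 181 @ $31 + 336 @ $26 + 218 @ $24 = $31,442
Ending inventory: 196 @ $22 + 371 @ $22 + 85 @ $24 = $14,514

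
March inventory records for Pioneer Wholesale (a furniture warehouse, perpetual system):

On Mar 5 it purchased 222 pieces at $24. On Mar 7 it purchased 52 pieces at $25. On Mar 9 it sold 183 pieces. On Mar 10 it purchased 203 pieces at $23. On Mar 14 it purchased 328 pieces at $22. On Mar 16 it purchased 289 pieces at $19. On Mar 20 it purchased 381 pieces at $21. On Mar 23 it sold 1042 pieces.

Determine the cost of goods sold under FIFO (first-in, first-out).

Mar 9, 183 sold [FIFO — oldest first]: 183 @ $24 = $4,392
Mar 23, 1042 sold [FIFO — oldest first]: 39 @ $24 + 52 @ $25 + 203 @ $23 + 328 @ $22 + 289 @ $19 + 131 @ $21 = $22,363
Total COGS = $4,392 + $22,363 = $26,755
Ending inventory: 250 @ $21 = $5,250
Check: goods available $32,005 = COGS $26,755 + ending $5,250

COGS = $26,755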